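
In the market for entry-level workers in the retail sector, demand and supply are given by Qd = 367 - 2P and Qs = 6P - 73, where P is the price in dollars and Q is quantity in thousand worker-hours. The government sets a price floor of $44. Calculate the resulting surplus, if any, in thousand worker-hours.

0

In a free market, 367 - 2P = 6P - 73 gives the equilibrium P* = 55, Q* = 257.
Since 44 is below P* = 55, the floor does not bind and the free-market outcome prevails.
Since the control does not bind, there is no surplus.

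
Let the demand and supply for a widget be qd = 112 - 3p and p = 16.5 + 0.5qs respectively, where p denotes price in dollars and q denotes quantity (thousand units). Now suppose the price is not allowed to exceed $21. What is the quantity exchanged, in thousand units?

Rearranging supply gives qs = 2p - 33. In a free market, 112 - 3p = 2p - 33 gives the equilibrium p* = 29, q* = 25.
Since 21 < 29, the ceiling is binding.
At p = 21: qd = 112 - 3·21 = 49 and qs = 2·21 - 33 = 9.
The quantity actually transacted is the short side, supply: 9.

9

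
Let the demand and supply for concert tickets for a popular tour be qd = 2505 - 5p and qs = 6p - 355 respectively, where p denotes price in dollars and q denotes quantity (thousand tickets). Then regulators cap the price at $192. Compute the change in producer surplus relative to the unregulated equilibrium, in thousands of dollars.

Equilibrium: 2505 - 5p = 6p - 355, so 2860 = 11p and p* = 260, q* = 1205.
The ceiling of 192 is below the equilibrium price 260, so it binds.
At p = 192: qd = 2505 - 5·192 = 1545 and qs = 6·192 - 355 = 797.
Producer surplus without the control is ½ · (260 - 355/6) · 1205 = 1452025/12.
With the ceiling, producers sell 797 units at 192, so PS = ½ · (192 - 355/6) · 797 = 635209/12.
Change in producer surplus = 635209/12 - 1452025/12 = -68068.

-68068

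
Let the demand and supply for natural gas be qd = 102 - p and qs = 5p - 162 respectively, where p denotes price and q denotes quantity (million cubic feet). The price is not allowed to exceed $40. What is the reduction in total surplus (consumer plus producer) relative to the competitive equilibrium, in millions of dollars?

240

In a free market, 102 - p = 5p - 162 gives the equilibrium p* = 44, q* = 58.
The ceiling of 40 is below the equilibrium price 44, so it binds.
At p = 40: qd = 102 - 40 = 62 and qs = 5·40 - 162 = 38.
Quantity traded falls to 38. At q = 38 the demand price is 102 - 38 = 64 and the supply price is (162 + 38)/5 = 40.
Deadweight loss = ½ · (64 - 40) · (58 - 38) = ½ · 24 · 20 = 240.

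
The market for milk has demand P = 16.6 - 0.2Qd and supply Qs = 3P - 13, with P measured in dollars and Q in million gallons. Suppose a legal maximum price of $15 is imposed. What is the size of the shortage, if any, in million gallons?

0

Rearranging demand gives Qd = 83 - 5P. Equilibrium: 83 - 5P = 3P - 13, so 96 = 8P and P* = 12, Q* = 23.
Since 15 is above P* = 12, the ceiling does not bind and the free-market outcome prevails.
Since the control does not bind, there is no shortage.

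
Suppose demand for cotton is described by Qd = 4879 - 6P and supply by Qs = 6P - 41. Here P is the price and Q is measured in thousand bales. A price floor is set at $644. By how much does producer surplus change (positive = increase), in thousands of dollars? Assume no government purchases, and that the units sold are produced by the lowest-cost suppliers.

73242

Setting quantity demanded equal to quantity supplied, 4879 - 6P = 6P - 41, gives P* = 410 and Q* = 2419.
The floor of 644 is above the equilibrium price 410, so it binds.
At P = 644: Qd = 4879 - 6·644 = 1015 and Qs = 6·644 - 41 = 3823.
Producer surplus without the control is ½ · (410 - 41/6) · 2419 = 5851561/12.
With the floor, 1015 units are sold at 644. The supply price at Q = 1015 is 176, so PS = ½ · [(644 - 41/6) + (644 - 176)] · 1015 = 6730465/12.
Change in producer surplus = 6730465/12 - 5851561/12 = 73242.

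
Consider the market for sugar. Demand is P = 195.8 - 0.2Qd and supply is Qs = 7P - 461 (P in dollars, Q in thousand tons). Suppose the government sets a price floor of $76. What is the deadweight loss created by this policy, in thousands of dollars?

0

Rearranging demand gives Qd = 979 - 5P. In a free market, 979 - 5P = 7P - 461 gives the equilibrium P* = 120, Q* = 379.
Since 76 is below P* = 120, the floor does not bind and the free-market outcome prevails.
Since the control does not bind, no trades are prevented and deadweight loss is zero.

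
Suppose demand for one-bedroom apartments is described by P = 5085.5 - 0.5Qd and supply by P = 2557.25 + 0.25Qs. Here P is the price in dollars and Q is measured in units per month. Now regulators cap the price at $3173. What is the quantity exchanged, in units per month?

Rearranging demand gives Qd = 10171 - 2P; rearranging supply gives Qs = 4P - 10229. Equilibrium: 10171 - 2P = 4P - 10229, so 20400 = 6P and P* = 3400, Q* = 3371.
The ceiling of 3173 is below the equilibrium price 3400, so it binds.
At P = 3173: Qd = 10171 - 2·3173 = 3825 and Qs = 4·3173 - 10229 = 2463.
The quantity actually transacted is the short side, supply: 2463.

2463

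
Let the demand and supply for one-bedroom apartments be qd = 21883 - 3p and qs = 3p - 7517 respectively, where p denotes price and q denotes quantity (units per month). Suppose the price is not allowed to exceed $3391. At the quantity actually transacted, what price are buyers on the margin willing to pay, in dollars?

Setting quantity demanded equal to quantity supplied, 21883 - 3p = 3p - 7517, gives p* = 4900 and q* = 7183.
Since 3391 < 4900, the ceiling is binding.
At p = 3391: qd = 21883 - 3·3391 = 11710 and qs = 3·3391 - 7517 = 2656.
Only 2656 units reach the market. On the demand curve, the marginal buyer's willingness to pay at q = 2656 is (21883 - 2656)/3 = 6409.

6409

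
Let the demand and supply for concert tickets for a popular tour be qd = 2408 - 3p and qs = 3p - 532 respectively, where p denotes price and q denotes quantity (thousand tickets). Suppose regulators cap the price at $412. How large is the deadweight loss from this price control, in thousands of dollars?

18252

In a free market, 2408 - 3p = 3p - 532 gives the equilibrium p* = 490, q* = 938.
The ceiling of 412 is below the equilibrium price 490, so it binds.
At p = 412: qd = 2408 - 3·412 = 1172 and qs = 3·412 - 532 = 704.
Quantity traded falls to 704. At q = 704 the demand price is (2408 - 704)/3 = 568 and the supply price is (532 + 704)/3 = 412.
Deadweight loss = ½ · (568 - 412) · (938 - 704) = ½ · 156 · 234 = 18252.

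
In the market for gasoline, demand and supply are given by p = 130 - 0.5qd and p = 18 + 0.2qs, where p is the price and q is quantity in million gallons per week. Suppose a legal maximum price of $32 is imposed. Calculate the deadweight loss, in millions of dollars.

2835

Rearranging demand gives qd = 260 - 2p; rearranging supply gives qs = 5p - 90. Setting quantity demanded equal to quantity supplied, 260 - 2p = 5p - 90, gives p* = 50 and q* = 160.
The ceiling of 32 is below the equilibrium price 50, so it binds.
At p = 32: qd = 260 - 2·32 = 196 and qs = 5·32 - 90 = 70.
Quantity traded falls to 70. At q = 70 the demand price is (260 - 70)/2 = 95 and the supply price is (90 + 70)/5 = 32.
Deadweight loss = ½ · (95 - 32) · (160 - 70) = ½ · 63 · 90 = 2835.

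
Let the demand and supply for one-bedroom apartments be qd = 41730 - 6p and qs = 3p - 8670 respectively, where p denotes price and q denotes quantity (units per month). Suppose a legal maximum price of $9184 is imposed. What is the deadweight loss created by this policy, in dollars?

In a free market, 41730 - 6p = 3p - 8670 gives the equilibrium p* = 5600, q* = 8130.
Since 9184 is above p* = 5600, the ceiling does not bind and the free-market outcome prevails.
Since the control does not bind, no trades are prevented and deadweight loss is zero.

0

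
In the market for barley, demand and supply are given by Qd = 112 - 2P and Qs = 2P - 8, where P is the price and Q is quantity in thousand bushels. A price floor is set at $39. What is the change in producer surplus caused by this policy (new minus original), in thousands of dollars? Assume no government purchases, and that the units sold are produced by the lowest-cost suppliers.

225

In a free market, 112 - 2P = 2P - 8 gives the equilibrium P* = 30, Q* = 52.
Since 39 > 30, the floor is binding.
At P = 39: Qd = 112 - 2·39 = 34 and Qs = 2·39 - 8 = 70.
Producer surplus without the control is ½ · (30 - 4) · 52 = 676.
With the floor, 34 units are sold at 39. The supply price at Q = 34 is 21, so PS = ½ · [(39 - 4) + (39 - 21)] · 34 = 901.
Change in producer surplus = 901 - 676 = 225.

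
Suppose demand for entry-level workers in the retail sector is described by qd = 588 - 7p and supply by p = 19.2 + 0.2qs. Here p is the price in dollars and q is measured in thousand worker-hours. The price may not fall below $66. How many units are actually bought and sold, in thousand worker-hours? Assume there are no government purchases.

Rearranging supply gives qs = 5p - 96. Without the control the market clears where 588 - 7p = 5p - 96, i.e. p* = 57 and q* = 189.
Because the floor (66) lies above the market-clearing price, it is binding.
At p = 66: qd = 588 - 7·66 = 126 and qs = 5·66 - 96 = 234.
The quantity actually transacted is the short side, demand: 126.

126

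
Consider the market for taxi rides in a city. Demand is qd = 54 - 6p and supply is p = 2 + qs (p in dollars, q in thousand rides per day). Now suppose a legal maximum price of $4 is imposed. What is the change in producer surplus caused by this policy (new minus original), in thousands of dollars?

Rearranging supply gives qs = p - 2. Without the control the market clears where 54 - 6p = p - 2, i.e. p* = 8 and q* = 6.
Because the ceiling (4) lies below the market-clearing price, it is binding.
At p = 4: qd = 54 - 6·4 = 30 and qs = 4 - 2 = 2.
Producer surplus without the control is ½ · (8 - 2) · 6 = 18.
With the ceiling, producers sell 2 units at 4, so PS = ½ · (4 - 2) · 2 = 2.
Change in producer surplus = 2 - 18 = -16.

-16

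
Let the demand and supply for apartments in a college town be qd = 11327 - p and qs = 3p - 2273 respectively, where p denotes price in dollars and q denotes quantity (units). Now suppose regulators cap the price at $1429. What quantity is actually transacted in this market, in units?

Without the control the market clears where 11327 - p = 3p - 2273, i.e. p* = 3400 and q* = 7927.
The ceiling of 1429 is below the equilibrium price 3400, so it binds.
At p = 1429: qd = 11327 - 1429 = 9898 and qs = 3·1429 - 2273 = 2014.
The quantity actually transacted is the short side, supply: 2014.

2014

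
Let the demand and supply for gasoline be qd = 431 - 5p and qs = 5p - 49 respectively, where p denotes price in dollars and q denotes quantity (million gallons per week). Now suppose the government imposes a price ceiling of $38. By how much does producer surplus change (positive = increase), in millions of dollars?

Equilibrium: 431 - 5p = 5p - 49, so 480 = 10p and p* = 48, q* = 191.
Since 38 < 48, the ceiling is binding.
At p = 38: qd = 431 - 5·38 = 241 and qs = 5·38 - 49 = 141.
Producer surplus without the control is ½ · (48 - 9.8) · 191 = 3648.1.
With the ceiling, producers sell 141 units at 38, so PS = ½ · (38 - 9.8) · 141 = 1988.1.
Change in producer surplus = 1988.1 - 3648.1 = -1660.

-1660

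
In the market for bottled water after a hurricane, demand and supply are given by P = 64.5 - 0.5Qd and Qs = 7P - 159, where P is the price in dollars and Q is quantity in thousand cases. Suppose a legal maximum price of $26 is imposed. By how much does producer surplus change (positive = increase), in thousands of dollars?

-264

Rearranging demand gives Qd = 129 - 2P. Equilibrium: 129 - 2P = 7P - 159, so 288 = 9P and P* = 32, Q* = 65.
The ceiling of 26 is below the equilibrium price 32, so it binds.
At P = 26: Qd = 129 - 2·26 = 77 and Qs = 7·26 - 159 = 23.
Producer surplus without the control is ½ · (32 - 159/7) · 65 = 4225/14.
With the ceiling, producers sell 23 units at 26, so PS = ½ · (26 - 159/7) · 23 = 529/14.
Change in producer surplus = 529/14 - 4225/14 = -264.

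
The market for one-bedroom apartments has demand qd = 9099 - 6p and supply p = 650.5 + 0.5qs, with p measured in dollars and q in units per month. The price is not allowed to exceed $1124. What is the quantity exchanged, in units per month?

Rearranging supply gives qs = 2p - 1301. In a free market, 9099 - 6p = 2p - 1301 gives the equilibrium p* = 1300, q* = 1299.
Because the ceiling (1124) lies below the market-clearing price, it is binding.
At p = 1124: qd = 9099 - 6·1124 = 2355 and qs = 2·1124 - 1301 = 947.
The quantity actually transacted is the short side, supply: 947.

947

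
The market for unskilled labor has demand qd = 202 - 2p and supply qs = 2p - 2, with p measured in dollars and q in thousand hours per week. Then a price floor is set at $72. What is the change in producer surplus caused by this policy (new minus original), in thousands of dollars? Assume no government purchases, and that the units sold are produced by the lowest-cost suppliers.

777

In a free market, 202 - 2p = 2p - 2 gives the equilibrium p* = 51, q* = 100.
The floor of 72 is above the equilibrium price 51, so it binds.
At p = 72: qd = 202 - 2·72 = 58 and qs = 2·72 - 2 = 142.
Producer surplus without the control is ½ · (51 - 1) · 100 = 2500.
With the floor, 58 units are sold at 72. The supply price at q = 58 is 30, so PS = ½ · [(72 - 1) + (72 - 30)] · 58 = 3277.
Change in producer surplus = 3277 - 2500 = 777.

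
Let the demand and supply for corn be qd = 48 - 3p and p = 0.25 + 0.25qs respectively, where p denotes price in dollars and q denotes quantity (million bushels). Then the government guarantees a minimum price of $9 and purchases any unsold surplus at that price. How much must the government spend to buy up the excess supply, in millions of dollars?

126

Rearranging supply gives qs = 4p - 1. Equilibrium: 48 - 3p = 4p - 1, so 49 = 7p and p* = 7, q* = 27.
Since 9 > 7, the floor is binding.
At p = 9: qd = 48 - 3·9 = 21 and qs = 4·9 - 1 = 35.
Surplus = qs - qd = 14.
Government expenditure = surplus × support price = 14 × 9 = 126.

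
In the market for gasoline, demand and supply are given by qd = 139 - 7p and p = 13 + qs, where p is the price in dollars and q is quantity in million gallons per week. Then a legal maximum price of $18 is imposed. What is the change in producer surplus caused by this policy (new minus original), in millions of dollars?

-5.5

Rearranging supply gives qs = p - 13. Setting quantity demanded equal to quantity supplied, 139 - 7p = p - 13, gives p* = 19 and q* = 6.
The ceiling of 18 is below the equilibrium price 19, so it binds.
At p = 18: qd = 139 - 7·18 = 13 and qs = 18 - 13 = 5.
Producer surplus without the control is ½ · (19 - 13) · 6 = 18.
With the ceiling, producers sell 5 units at 18, so PS = ½ · (18 - 13) · 5 = 12.5.
Change in producer surplus = 12.5 - 18 = -5.5.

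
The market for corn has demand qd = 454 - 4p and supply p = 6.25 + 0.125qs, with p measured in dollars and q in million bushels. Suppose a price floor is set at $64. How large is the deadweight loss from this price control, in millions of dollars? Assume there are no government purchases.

1452

Rearranging supply gives qs = 8p - 50. Without the control the market clears where 454 - 4p = 8p - 50, i.e. p* = 42 and q* = 286.
The floor of 64 is above the equilibrium price 42, so it binds.
At p = 64: qd = 454 - 4·64 = 198 and qs = 8·64 - 50 = 462.
Quantity traded falls to 198. At q = 198 the demand price is (454 - 198)/4 = 64 and the supply price is (50 + 198)/8 = 31.
Deadweight loss = ½ · (64 - 31) · (286 - 198) = ½ · 33 · 88 = 1452.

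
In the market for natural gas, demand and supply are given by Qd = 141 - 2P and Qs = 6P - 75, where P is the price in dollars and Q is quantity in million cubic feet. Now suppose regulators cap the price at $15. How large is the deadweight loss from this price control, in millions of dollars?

1728

Setting quantity demanded equal to quantity supplied, 141 - 2P = 6P - 75, gives P* = 27 and Q* = 87.
Because the ceiling (15) lies below the market-clearing price, it is binding.
At P = 15: Qd = 141 - 2·15 = 111 and Qs = 6·15 - 75 = 15.
Quantity traded falls to 15. At Q = 15 the demand price is (141 - 15)/2 = 63 and the supply price is (75 + 15)/6 = 15.
Deadweight loss = ½ · (63 - 15) · (87 - 15) = ½ · 48 · 72 = 1728.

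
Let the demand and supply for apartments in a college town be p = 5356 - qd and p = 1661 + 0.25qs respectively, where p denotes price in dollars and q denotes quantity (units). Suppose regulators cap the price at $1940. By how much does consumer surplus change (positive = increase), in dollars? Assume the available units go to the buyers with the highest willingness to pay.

Rearranging demand gives qd = 5356 - p; rearranging supply gives qs = 4p - 6644. Without the control the market clears where 5356 - p = 4p - 6644, i.e. p* = 2400 and q* = 2956.
The ceiling of 1940 is below the equilibrium price 2400, so it binds.
At p = 1940: qd = 5356 - 1940 = 3416 and qs = 4·1940 - 6644 = 1116.
Consumer surplus without the control is ½ · (5356 - 2400) · 2956 = 4368968.
With the ceiling, 1116 units are sold at 1940 (assume they go to the highest-value buyers). The demand price at q = 1116 is 4240, so CS = ½ · [(5356 - 1940) + (4240 - 1940)] · 1116 = 3189528.
Change in consumer surplus = 3189528 - 4368968 = -1179440.

-1179440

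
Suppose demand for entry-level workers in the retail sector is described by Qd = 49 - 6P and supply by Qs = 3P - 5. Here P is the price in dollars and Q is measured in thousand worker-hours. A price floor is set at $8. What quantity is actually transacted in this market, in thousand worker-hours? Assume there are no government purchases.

In a free market, 49 - 6P = 3P - 5 gives the equilibrium P* = 6, Q* = 13.
Since 8 > 6, the floor is binding.
At P = 8: Qd = 49 - 6·8 = 1 and Qs = 3·8 - 5 = 19.
The quantity actually transacted is the short side, demand: 1.

1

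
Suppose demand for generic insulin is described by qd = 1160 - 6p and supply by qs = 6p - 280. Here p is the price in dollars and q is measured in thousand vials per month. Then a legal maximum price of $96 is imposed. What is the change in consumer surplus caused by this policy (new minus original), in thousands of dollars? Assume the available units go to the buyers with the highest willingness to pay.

Without the control the market clears where 1160 - 6p = 6p - 280, i.e. p* = 120 and q* = 440.
The ceiling of 96 is below the equilibrium price 120, so it binds.
At p = 96: qd = 1160 - 6·96 = 584 and qs = 6·96 - 280 = 296.
Consumer surplus without the control is ½ · (580/3 - 120) · 440 = 48400/3.
With the ceiling, 296 units are sold at 96 (assume they go to the highest-value buyers). The demand price at q = 296 is 144, so CS = ½ · [(580/3 - 96) + (144 - 96)] · 296 = 64528/3.
Change in consumer surplus = 64528/3 - 48400/3 = 5376.

5376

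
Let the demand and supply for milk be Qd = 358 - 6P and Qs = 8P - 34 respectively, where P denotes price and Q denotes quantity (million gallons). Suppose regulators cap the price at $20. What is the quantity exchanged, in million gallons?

126

In a free market, 358 - 6P = 8P - 34 gives the equilibrium P* = 28, Q* = 190.
Since 20 < 28, the ceiling is binding.
At P = 20: Qd = 358 - 6·20 = 238 and Qs = 8·20 - 34 = 126.
The quantity actually transacted is the short side, supply: 126.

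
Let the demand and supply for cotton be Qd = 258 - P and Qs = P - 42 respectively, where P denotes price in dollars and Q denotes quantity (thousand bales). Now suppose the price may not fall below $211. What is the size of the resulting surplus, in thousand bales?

Setting quantity demanded equal to quantity supplied, 258 - P = P - 42, gives P* = 150 and Q* = 108.
The floor of 211 is above the equilibrium price 150, so it binds.
At P = 211: Qd = 258 - 211 = 47 and Qs = 211 - 42 = 169.
Surplus = Qs - Qd = 169 - 47 = 122.

122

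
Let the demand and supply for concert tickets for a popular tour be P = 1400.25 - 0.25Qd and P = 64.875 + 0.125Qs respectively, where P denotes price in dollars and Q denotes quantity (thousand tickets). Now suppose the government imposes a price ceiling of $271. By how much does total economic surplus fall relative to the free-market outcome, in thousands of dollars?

685452

Rearranging demand gives Qd = 5601 - 4P; rearranging supply gives Qs = 8P - 519. Equilibrium: 5601 - 4P = 8P - 519, so 6120 = 12P and P* = 510, Q* = 3561.
The ceiling of 271 is below the equilibrium price 510, so it binds.
At P = 271: Qd = 5601 - 4·271 = 4517 and Qs = 8·271 - 519 = 1649.
Quantity traded falls to 1649. At Q = 1649 the demand price is (5601 - 1649)/4 = 988 and the supply price is (519 + 1649)/8 = 271.
Deadweight loss = ½ · (988 - 271) · (3561 - 1649) = ½ · 717 · 1912 = 685452.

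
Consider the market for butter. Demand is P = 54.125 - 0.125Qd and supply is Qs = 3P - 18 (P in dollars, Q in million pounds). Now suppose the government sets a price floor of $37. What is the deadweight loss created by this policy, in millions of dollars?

Rearranging demand gives Qd = 433 - 8P. Equilibrium: 433 - 8P = 3P - 18, so 451 = 11P and P* = 41, Q* = 105.
Since 37 is below P* = 41, the floor does not bind and the free-market outcome prevails.
Since the control does not bind, no trades are prevented and deadweight loss is zero.

0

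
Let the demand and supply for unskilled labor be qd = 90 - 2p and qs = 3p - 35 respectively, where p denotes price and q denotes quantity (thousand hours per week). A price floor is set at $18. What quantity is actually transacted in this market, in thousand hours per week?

In a free market, 90 - 2p = 3p - 35 gives the equilibrium p* = 25, q* = 40.
Since 18 is below p* = 25, the floor does not bind and the free-market outcome prevails.

40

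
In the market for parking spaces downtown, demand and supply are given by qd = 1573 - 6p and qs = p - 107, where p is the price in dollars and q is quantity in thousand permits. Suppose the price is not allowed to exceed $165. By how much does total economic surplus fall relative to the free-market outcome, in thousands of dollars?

In a free market, 1573 - 6p = p - 107 gives the equilibrium p* = 240, q* = 133.
The ceiling of 165 is below the equilibrium price 240, so it binds.
At p = 165: qd = 1573 - 6·165 = 583 and qs = 165 - 107 = 58.
Quantity traded falls to 58. At q = 58 the demand price is (1573 - 58)/6 = 252.5 and the supply price is 107 + 58 = 165.
Deadweight loss = ½ · (252.5 - 165) · (133 - 58) = ½ · 87.5 · 75 = 3281.25.

3281.25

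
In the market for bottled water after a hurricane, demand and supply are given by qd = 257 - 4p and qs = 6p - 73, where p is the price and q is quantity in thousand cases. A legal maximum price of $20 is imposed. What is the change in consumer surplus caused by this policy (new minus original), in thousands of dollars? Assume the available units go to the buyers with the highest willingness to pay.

-149.5

Setting quantity demanded equal to quantity supplied, 257 - 4p = 6p - 73, gives p* = 33 and q* = 125.
The ceiling of 20 is below the equilibrium price 33, so it binds.
At p = 20: qd = 257 - 4·20 = 177 and qs = 6·20 - 73 = 47.
Consumer surplus without the control is ½ · (64.25 - 33) · 125 = 1953.125.
With the ceiling, 47 units are sold at 20 (assume they go to the highest-value buyers). The demand price at q = 47 is 52.5, so CS = ½ · [(64.25 - 20) + (52.5 - 20)] · 47 = 1803.625.
Change in consumer surplus = 1803.625 - 1953.125 = -149.5.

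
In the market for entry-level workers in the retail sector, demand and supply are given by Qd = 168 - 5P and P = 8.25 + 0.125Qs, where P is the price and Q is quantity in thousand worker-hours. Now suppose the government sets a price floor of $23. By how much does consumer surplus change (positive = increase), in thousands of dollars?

Rearranging supply gives Qs = 8P - 66. Setting quantity demanded equal to quantity supplied, 168 - 5P = 8P - 66, gives P* = 18 and Q* = 78.
Since 23 > 18, the floor is binding.
At P = 23: Qd = 168 - 5·23 = 53 and Qs = 8·23 - 66 = 118.
Consumer surplus without the control is ½ · (33.6 - 18) · 78 = 608.4.
With the floor, consumers buy 53 units at 23, so CS = ½ · (33.6 - 23) · 53 = 280.9.
Change in consumer surplus = 280.9 - 608.4 = -327.5.

-327.5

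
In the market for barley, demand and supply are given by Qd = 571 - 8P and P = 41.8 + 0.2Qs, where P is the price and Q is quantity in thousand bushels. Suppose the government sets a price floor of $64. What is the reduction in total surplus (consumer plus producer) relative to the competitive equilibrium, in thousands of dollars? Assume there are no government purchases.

Rearranging supply gives Qs = 5P - 209. In a free market, 571 - 8P = 5P - 209 gives the equilibrium P* = 60, Q* = 91.
Because the floor (64) lies above the market-clearing price, it is binding.
At P = 64: Qd = 571 - 8·64 = 59 and Qs = 5·64 - 209 = 111.
Quantity traded falls to 59. At Q = 59 the demand price is (571 - 59)/8 = 64 and the supply price is (209 + 59)/5 = 53.6.
Deadweight loss = ½ · (64 - 53.6) · (91 - 59) = ½ · 10.4 · 32 = 166.4.

166.4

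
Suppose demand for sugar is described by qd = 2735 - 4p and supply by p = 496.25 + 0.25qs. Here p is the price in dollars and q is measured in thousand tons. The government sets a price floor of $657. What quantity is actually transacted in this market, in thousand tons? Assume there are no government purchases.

107

Rearranging supply gives qs = 4p - 1985. Equilibrium: 2735 - 4p = 4p - 1985, so 4720 = 8p and p* = 590, q* = 375.
Since 657 > 590, the floor is binding.
At p = 657: qd = 2735 - 4·657 = 107 and qs = 4·657 - 1985 = 643.
The quantity actually transacted is the short side, demand: 107.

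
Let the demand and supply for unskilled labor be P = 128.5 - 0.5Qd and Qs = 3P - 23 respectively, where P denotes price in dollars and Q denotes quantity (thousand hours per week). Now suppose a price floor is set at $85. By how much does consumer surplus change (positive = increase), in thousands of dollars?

Rearranging demand gives Qd = 257 - 2P. Setting quantity demanded equal to quantity supplied, 257 - 2P = 3P - 23, gives P* = 56 and Q* = 145.
The floor of 85 is above the equilibrium price 56, so it binds.
At P = 85: Qd = 257 - 2·85 = 87 and Qs = 3·85 - 23 = 232.
Consumer surplus without the control is ½ · (128.5 - 56) · 145 = 5256.25.
With the floor, consumers buy 87 units at 85, so CS = ½ · (128.5 - 85) · 87 = 1892.25.
Change in consumer surplus = 1892.25 - 5256.25 = -3364.

-3364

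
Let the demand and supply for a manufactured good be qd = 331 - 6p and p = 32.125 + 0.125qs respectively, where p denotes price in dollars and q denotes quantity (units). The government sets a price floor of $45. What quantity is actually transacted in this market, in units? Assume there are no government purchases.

Rearranging supply gives qs = 8p - 257. Equilibrium: 331 - 6p = 8p - 257, so 588 = 14p and p* = 42, q* = 79.
Since 45 > 42, the floor is binding.
At p = 45: qd = 331 - 6·45 = 61 and qs = 8·45 - 257 = 103.
The quantity actually transacted is the short side, demand: 61.

61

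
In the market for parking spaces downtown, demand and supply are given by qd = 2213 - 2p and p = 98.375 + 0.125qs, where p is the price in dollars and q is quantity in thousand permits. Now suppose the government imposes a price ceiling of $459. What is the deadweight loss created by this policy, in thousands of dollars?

0

Rearranging supply gives qs = 8p - 787. Setting quantity demanded equal to quantity supplied, 2213 - 2p = 8p - 787, gives p* = 300 and q* = 1613.
Since 459 is above p* = 300, the ceiling does not bind and the free-market outcome prevails.
Since the control does not bind, no trades are prevented and deadweight loss is zero.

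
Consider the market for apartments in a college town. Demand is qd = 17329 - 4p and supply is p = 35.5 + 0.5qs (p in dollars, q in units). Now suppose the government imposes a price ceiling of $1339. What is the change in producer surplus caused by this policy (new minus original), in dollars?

Rearranging supply gives qs = 2p - 71. Setting quantity demanded equal to quantity supplied, 17329 - 4p = 2p - 71, gives p* = 2900 and q* = 5729.
Because the ceiling (1339) lies below the market-clearing price, it is binding.
At p = 1339: qd = 17329 - 4·1339 = 11973 and qs = 2·1339 - 71 = 2607.
Producer surplus without the control is ½ · (2900 - 35.5) · 5729 = 8205360.25.
With the ceiling, producers sell 2607 units at 1339, so PS = ½ · (1339 - 35.5) · 2607 = 1699112.25.
Change in producer surplus = 1699112.25 - 8205360.25 = -6506248.

-6506248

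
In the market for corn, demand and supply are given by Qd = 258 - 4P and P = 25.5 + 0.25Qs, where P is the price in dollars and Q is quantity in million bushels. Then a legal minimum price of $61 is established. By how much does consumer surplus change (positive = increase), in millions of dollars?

Rearranging supply gives Qs = 4P - 102. Without the control the market clears where 258 - 4P = 4P - 102, i.e. P* = 45 and Q* = 78.
The floor of 61 is above the equilibrium price 45, so it binds.
At P = 61: Qd = 258 - 4·61 = 14 and Qs = 4·61 - 102 = 142.
Consumer surplus without the control is ½ · (64.5 - 45) · 78 = 760.5.
With the floor, consumers buy 14 units at 61, so CS = ½ · (64.5 - 61) · 14 = 24.5.
Change in consumer surplus = 24.5 - 760.5 = -736.

-736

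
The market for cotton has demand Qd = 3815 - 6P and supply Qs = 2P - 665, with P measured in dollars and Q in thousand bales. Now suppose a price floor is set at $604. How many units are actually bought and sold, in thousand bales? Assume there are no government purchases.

Equilibrium: 3815 - 6P = 2P - 665, so 4480 = 8P and P* = 560, Q* = 455.
The floor of 604 is above the equilibrium price 560, so it binds.
At P = 604: Qd = 3815 - 6·604 = 191 and Qs = 2·604 - 665 = 543.
The quantity actually transacted is the short side, demand: 191.

191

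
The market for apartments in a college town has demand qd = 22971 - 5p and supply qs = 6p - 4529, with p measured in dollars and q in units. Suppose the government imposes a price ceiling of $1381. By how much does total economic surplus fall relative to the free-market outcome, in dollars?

In a free market, 22971 - 5p = 6p - 4529 gives the equilibrium p* = 2500, q* = 10471.
Because the ceiling (1381) lies below the market-clearing price, it is binding.
At p = 1381: qd = 22971 - 5·1381 = 16066 and qs = 6·1381 - 4529 = 3757.
Quantity traded falls to 3757. At q = 3757 the demand price is (22971 - 3757)/5 = 3842.8 and the supply price is (4529 + 3757)/6 = 1381.
Deadweight loss = ½ · (3842.8 - 1381) · (10471 - 3757) = ½ · 2461.8 · 6714 = 8264262.6.

8264262.6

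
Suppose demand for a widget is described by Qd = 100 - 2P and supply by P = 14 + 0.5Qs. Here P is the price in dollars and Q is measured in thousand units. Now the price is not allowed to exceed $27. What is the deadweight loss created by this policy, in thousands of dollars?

50

Rearranging supply gives Qs = 2P - 28. Setting quantity demanded equal to quantity supplied, 100 - 2P = 2P - 28, gives P* = 32 and Q* = 36.
Because the ceiling (27) lies below the market-clearing price, it is binding.
At P = 27: Qd = 100 - 2·27 = 46 and Qs = 2·27 - 28 = 26.
Quantity traded falls to 26. At Q = 26 the demand price is (100 - 26)/2 = 37 and the supply price is (28 + 26)/2 = 27.
Deadweight loss = ½ · (37 - 27) · (36 - 26) = ½ · 10 · 10 = 50.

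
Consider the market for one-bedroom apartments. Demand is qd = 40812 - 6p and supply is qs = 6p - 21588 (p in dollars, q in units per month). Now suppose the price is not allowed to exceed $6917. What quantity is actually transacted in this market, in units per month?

9612

Equilibrium: 40812 - 6p = 6p - 21588, so 62400 = 12p and p* = 5200, q* = 9612.
Since 6917 is above p* = 5200, the ceiling does not bind and the free-market outcome prevails.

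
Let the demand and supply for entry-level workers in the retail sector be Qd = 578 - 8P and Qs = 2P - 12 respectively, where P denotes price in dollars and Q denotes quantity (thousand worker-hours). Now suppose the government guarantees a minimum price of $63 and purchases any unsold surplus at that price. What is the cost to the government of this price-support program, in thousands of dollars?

Without the control the market clears where 578 - 8P = 2P - 12, i.e. P* = 59 and Q* = 106.
Because the floor (63) lies above the market-clearing price, it is binding.
At P = 63: Qd = 578 - 8·63 = 74 and Qs = 2·63 - 12 = 114.
Surplus = Qs - Qd = 40.
Government expenditure = surplus × support price = 40 × 63 = 2520.

2520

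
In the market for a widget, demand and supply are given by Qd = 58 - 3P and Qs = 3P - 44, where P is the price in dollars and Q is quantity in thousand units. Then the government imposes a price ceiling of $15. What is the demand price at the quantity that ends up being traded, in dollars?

Without the control the market clears where 58 - 3P = 3P - 44, i.e. P* = 17 and Q* = 7.
Because the ceiling (15) lies below the market-clearing price, it is binding.
At P = 15: Qd = 58 - 3·15 = 13 and Qs = 3·15 - 44 = 1.
Only 1 units reach the market. On the demand curve, the marginal buyer's willingness to pay at Q = 1 is (58 - 1)/3 = 19.

19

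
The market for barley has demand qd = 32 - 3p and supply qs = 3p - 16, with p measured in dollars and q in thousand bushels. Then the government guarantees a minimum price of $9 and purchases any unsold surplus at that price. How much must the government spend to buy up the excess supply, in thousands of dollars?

54

In a free market, 32 - 3p = 3p - 16 gives the equilibrium p* = 8, q* = 8.
Since 9 > 8, the floor is binding.
At p = 9: qd = 32 - 3·9 = 5 and qs = 3·9 - 16 = 11.
Surplus = qs - qd = 6.
Government expenditure = surplus × support price = 6 × 9 = 54.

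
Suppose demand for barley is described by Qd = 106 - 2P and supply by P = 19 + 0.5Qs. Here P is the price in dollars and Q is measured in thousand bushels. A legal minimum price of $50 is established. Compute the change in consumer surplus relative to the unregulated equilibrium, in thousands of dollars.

-280

Rearranging supply gives Qs = 2P - 38. Equilibrium: 106 - 2P = 2P - 38, so 144 = 4P and P* = 36, Q* = 34.
Since 50 > 36, the floor is binding.
At P = 50: Qd = 106 - 2·50 = 6 and Qs = 2·50 - 38 = 62.
Consumer surplus without the control is ½ · (53 - 36) · 34 = 289.
With the floor, consumers buy 6 units at 50, so CS = ½ · (53 - 50) · 6 = 9.
Change in consumer surplus = 9 - 289 = -280.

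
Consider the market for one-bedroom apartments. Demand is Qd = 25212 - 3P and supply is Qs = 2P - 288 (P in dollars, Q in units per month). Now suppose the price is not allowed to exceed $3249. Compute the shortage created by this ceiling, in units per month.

9255

Equilibrium: 25212 - 3P = 2P - 288, so 25500 = 5P and P* = 5100, Q* = 9912.
Since 3249 < 5100, the ceiling is binding.
At P = 3249: Qd = 25212 - 3·3249 = 15465 and Qs = 2·3249 - 288 = 6210.
Shortage = Qd - Qs = 15465 - 6210 = 9255.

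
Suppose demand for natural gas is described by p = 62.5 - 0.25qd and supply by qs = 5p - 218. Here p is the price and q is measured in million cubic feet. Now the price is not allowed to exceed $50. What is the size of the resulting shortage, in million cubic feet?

Rearranging demand gives qd = 250 - 4p. In a free market, 250 - 4p = 5p - 218 gives the equilibrium p* = 52, q* = 42.
Because the ceiling (50) lies below the market-clearing price, it is binding.
At p = 50: qd = 250 - 4·50 = 50 and qs = 5·50 - 218 = 32.
Shortage = qd - qs = 50 - 32 = 18.

18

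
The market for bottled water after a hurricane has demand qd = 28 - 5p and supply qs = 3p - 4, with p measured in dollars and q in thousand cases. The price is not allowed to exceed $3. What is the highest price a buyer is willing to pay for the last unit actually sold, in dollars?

4.6

Without the control the market clears where 28 - 5p = 3p - 4, i.e. p* = 4 and q* = 8.
Since 3 < 4, the ceiling is binding.
At p = 3: qd = 28 - 5·3 = 13 and qs = 3·3 - 4 = 5.
Only 5 units reach the market. On the demand curve, the marginal buyer's willingness to pay at q = 5 is (28 - 5)/5 = 4.6.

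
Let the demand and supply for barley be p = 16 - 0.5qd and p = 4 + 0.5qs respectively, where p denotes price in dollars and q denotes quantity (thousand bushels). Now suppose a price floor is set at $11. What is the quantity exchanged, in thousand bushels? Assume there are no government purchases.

Rearranging demand gives qd = 32 - 2p; rearranging supply gives qs = 2p - 8. Without the control the market clears where 32 - 2p = 2p - 8, i.e. p* = 10 and q* = 12.
Since 11 > 10, the floor is binding.
At p = 11: qd = 32 - 2·11 = 10 and qs = 2·11 - 8 = 14.
The quantity actually transacted is the short side, demand: 10.

10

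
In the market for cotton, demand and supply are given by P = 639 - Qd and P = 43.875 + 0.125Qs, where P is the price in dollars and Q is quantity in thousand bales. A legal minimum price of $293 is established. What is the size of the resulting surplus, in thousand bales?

1647

Rearranging demand gives Qd = 639 - P; rearranging supply gives Qs = 8P - 351. In a free market, 639 - P = 8P - 351 gives the equilibrium P* = 110, Q* = 529.
Because the floor (293) lies above the market-clearing price, it is binding.
At P = 293: Qd = 639 - 293 = 346 and Qs = 8·293 - 351 = 1993.
Surplus = Qs - Qd = 1993 - 346 = 1647.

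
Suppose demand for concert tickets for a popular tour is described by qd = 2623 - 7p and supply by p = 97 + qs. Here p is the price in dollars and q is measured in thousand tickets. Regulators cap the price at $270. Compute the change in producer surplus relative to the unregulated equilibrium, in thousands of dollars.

Rearranging supply gives qs = p - 97. Setting quantity demanded equal to quantity supplied, 2623 - 7p = p - 97, gives p* = 340 and q* = 243.
Since 270 < 340, the ceiling is binding.
At p = 270: qd = 2623 - 7·270 = 733 and qs = 270 - 97 = 173.
Producer surplus without the control is ½ · (340 - 97) · 243 = 29524.5.
With the ceiling, producers sell 173 units at 270, so PS = ½ · (270 - 97) · 173 = 14964.5.
Change in producer surplus = 14964.5 - 29524.5 = -14560.

-14560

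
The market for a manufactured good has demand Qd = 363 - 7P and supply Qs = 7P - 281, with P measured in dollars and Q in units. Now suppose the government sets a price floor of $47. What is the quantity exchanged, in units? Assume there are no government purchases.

34

Setting quantity demanded equal to quantity supplied, 363 - 7P = 7P - 281, gives P* = 46 and Q* = 41.
The floor of 47 is above the equilibrium price 46, so it binds.
At P = 47: Qd = 363 - 7·47 = 34 and Qs = 7·47 - 281 = 48.
The quantity actually transacted is the short side, demand: 34.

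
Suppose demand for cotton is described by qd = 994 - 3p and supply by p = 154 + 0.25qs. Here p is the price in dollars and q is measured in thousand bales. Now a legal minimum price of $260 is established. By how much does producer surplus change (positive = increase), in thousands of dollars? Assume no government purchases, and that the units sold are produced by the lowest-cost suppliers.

Rearranging supply gives qs = 4p - 616. In a free market, 994 - 3p = 4p - 616 gives the equilibrium p* = 230, q* = 304.
Since 260 > 230, the floor is binding.
At p = 260: qd = 994 - 3·260 = 214 and qs = 4·260 - 616 = 424.
Producer surplus without the control is ½ · (230 - 154) · 304 = 11552.
With the floor, 214 units are sold at 260. The supply price at q = 214 is 207.5, so PS = ½ · [(260 - 154) + (260 - 207.5)] · 214 = 16959.5.
Change in producer surplus = 16959.5 - 11552 = 5407.5.

5407.5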